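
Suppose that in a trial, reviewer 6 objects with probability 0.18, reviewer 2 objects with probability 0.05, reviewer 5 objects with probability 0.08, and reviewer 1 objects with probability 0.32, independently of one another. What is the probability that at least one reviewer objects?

P(none) = (1 − 0.18) × (1 − 0.05) × (1 − 0.08) × (1 − 0.32) = 0.82 × 0.95 × 0.92 × 0.68 = 0.4873424
P(at least one) = 1 − 0.4873424 = 0.5126576

0.5126576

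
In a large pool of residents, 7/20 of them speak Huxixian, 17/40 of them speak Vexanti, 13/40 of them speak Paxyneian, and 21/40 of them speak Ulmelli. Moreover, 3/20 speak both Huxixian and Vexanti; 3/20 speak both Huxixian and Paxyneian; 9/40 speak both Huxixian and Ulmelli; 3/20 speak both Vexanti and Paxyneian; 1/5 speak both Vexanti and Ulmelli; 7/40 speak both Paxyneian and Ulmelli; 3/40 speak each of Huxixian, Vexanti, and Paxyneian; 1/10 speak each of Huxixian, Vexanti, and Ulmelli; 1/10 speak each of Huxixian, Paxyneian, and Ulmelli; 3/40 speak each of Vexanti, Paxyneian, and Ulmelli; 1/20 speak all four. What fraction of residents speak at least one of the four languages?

7/8

P(≥1) = 7/20 + 17/40 + 13/40 + 21/40 − 3/20 − 3/20 − 9/40 − 3/20 − 1/5 − 7/40 + 3/40 + 1/10 + 1/10 + 3/40 − 1/20 = 7/8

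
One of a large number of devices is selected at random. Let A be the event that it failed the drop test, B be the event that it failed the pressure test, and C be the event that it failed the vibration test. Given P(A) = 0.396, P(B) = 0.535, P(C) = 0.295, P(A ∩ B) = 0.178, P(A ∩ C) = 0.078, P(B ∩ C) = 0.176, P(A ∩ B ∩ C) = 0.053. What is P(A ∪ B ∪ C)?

P(A ∪ B ∪ C) = 0.396 + 0.535 + 0.295 − 0.178 − 0.078 − 0.176 + 0.053 = 0.847

0.847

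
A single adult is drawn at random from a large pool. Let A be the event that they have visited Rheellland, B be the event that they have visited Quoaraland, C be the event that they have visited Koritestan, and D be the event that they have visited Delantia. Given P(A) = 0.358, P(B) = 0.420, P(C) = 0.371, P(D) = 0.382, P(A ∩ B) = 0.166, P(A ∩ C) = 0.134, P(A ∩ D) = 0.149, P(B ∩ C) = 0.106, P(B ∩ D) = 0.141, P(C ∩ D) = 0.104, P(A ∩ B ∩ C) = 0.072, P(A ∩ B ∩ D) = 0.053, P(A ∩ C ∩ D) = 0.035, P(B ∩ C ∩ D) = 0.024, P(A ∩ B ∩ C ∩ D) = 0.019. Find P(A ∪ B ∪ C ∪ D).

P(A ∪ B ∪ C ∪ D) = 0.358 + 0.420 + 0.371 + 0.382 − 0.166 − 0.134 − 0.149 − 0.106 − 0.141 − 0.104 + 0.072 + 0.053 + 0.035 + 0.024 − 0.019 = 0.896

0.896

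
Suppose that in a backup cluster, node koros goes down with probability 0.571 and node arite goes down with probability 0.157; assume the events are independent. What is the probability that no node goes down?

P(none) = (1 − 0.571) × (1 − 0.157) = 0.429 × 0.843 = 0.361647

0.361647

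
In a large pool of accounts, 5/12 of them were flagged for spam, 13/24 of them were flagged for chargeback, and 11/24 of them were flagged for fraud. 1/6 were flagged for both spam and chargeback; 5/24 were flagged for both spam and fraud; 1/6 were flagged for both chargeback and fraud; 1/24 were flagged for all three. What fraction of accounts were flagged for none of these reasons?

1/12

P(union) = 5/12 + 13/24 + 11/24 − 1/6 − 5/24 − 1/6 + 1/24 = 11/12
P(none) = 1 − 11/12 = 1/12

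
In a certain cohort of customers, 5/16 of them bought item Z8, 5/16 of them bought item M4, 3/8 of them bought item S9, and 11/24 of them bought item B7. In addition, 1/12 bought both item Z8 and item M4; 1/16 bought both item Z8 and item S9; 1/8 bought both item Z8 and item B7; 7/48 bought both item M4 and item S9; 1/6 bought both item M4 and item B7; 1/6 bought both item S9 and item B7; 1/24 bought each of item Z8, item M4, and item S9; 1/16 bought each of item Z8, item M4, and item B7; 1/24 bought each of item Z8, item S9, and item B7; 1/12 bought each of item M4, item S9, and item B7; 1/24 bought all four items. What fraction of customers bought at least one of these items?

43/48

Apply inclusion-exclusion:
P(≥1) = 5/16 + 5/16 + 3/8 + 11/24 − 1/12 − 1/16 − 1/8 − 7/48 − 1/6 − 1/6 + 1/24 + 1/16 + 1/24 + 1/12 − 1/24 = 43/48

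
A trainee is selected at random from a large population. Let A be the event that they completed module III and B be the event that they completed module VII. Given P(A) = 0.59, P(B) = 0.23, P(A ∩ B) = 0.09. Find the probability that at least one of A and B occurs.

By inclusion-exclusion,
P(A ∪ B) = 0.59 + 0.23 − 0.09 = 0.73

0.73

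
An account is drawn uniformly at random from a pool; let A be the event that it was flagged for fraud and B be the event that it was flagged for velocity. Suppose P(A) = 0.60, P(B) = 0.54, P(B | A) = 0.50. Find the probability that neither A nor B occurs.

P(A ∩ B) = P(A)·P(B|A) = 0.60 × 0.50 = 0.30
Using inclusion–exclusion:
P(A ∪ B) = 0.60 + 0.54 − 0.30 = 0.84
P(none) = 1 − 0.84 = 0.16

0.16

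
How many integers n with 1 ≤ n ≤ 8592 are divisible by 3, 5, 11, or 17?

4672

By inclusion-exclusion,
⌊8592/3⌋ + ⌊8592/5⌋ + ⌊8592/11⌋ + ⌊8592/17⌋ − ⌊8592/15⌋ − ⌊8592/33⌋ − ⌊8592/51⌋ − ⌊8592/55⌋ − ⌊8592/85⌋ − ⌊8592/187⌋ + ⌊8592/165⌋ + ⌊8592/255⌋ + ⌊8592/561⌋ + ⌊8592/935⌋ − ⌊8592/2805⌋ = 2864 + 1718 + 781 + 505 − 572 − 260 − 168 − 156 − 101 − 45 + 52 + 33 + 15 + 9 − 3 = 4672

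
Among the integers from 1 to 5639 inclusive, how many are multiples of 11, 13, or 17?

1184

512 + 433 + 331 − 39 − 30 − 25 + 2 = 1184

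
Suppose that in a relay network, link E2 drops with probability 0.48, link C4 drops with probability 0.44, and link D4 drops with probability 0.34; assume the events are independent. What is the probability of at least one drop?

0.807808

Since the events are independent, P(none) is the product of the individual non-occurrence probabilities.
P(none) = (1 − 0.48) × (1 − 0.44) × (1 − 0.34) = 0.52 × 0.56 × 0.66 = 0.192192
P(at least one) = 1 − 0.192192 = 0.807808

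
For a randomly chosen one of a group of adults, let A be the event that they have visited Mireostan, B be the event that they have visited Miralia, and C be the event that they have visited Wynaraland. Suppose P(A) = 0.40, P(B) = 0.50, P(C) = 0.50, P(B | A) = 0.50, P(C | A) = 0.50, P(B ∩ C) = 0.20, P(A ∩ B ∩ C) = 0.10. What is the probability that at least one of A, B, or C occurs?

P(A ∩ B) = P(A)·P(B|A) = 0.40 × 0.50 = 0.20
P(A ∩ C) = P(A)·P(C|A) = 0.40 × 0.50 = 0.20
Using inclusion–exclusion:
P(A ∪ B ∪ C) = 0.40 + 0.50 + 0.50 − 0.20 − 0.20 − 0.20 + 0.10 = 0.90

0.90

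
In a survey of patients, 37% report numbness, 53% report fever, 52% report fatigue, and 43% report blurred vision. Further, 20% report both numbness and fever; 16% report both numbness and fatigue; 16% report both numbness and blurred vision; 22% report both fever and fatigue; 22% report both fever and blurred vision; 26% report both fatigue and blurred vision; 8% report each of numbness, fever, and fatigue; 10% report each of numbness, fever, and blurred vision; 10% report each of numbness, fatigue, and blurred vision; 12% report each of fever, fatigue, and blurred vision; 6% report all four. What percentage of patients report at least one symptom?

P(at least one) = 37 + 53 + 52 + 43 − 20 − 16 − 16 − 22 − 22 − 26 + 8 + 10 + 10 + 12 − 6 = 97%

97%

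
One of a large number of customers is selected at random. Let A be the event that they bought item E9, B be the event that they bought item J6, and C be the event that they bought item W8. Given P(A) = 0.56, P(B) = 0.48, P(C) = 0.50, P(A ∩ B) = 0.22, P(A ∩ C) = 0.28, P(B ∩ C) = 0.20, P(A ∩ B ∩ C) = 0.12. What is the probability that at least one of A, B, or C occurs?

0.96

P(A ∪ B ∪ C) = 0.56 + 0.48 + 0.50 − 0.22 − 0.28 − 0.20 + 0.12 = 0.96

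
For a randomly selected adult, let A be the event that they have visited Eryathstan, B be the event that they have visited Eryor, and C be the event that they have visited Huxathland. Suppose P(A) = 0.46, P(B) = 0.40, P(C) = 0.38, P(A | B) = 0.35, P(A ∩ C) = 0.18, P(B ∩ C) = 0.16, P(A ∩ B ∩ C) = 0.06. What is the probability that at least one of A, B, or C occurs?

0.82

P(A ∩ B) = P(B)·P(A|B) = 0.40 × 0.35 = 0.14
Apply inclusion-exclusion:
P(A ∪ B ∪ C) = 0.46 + 0.40 + 0.38 − 0.14 − 0.18 − 0.16 + 0.06 = 0.82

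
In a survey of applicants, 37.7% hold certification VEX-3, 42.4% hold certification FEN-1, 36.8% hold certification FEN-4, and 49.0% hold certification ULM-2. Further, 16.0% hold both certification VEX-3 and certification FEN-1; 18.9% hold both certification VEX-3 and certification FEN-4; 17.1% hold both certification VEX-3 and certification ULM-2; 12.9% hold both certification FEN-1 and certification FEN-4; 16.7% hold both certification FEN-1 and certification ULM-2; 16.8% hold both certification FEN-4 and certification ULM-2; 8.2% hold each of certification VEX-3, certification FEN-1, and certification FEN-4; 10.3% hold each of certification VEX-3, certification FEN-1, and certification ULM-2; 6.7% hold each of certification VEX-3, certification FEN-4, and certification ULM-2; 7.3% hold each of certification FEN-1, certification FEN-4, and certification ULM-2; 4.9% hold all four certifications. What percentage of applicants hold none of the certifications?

4.9%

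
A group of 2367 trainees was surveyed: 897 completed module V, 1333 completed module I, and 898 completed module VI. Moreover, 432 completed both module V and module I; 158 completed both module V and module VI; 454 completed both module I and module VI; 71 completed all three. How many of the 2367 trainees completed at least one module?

By inclusion-exclusion,
|at least one| = 897 + 1333 + 898 − 432 − 158 − 454 + 71 = 2155

2155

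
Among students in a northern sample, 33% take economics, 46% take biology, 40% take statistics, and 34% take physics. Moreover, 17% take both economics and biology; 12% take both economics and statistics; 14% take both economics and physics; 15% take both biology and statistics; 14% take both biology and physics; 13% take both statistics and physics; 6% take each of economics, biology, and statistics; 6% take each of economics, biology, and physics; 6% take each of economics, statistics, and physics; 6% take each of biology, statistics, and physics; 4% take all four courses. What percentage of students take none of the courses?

By inclusion–exclusion:
P(at least one) = 33 + 46 + 40 + 34 − 17 − 12 − 14 − 15 − 14 − 13 + 6 + 6 + 6 + 6 − 4 = 88%
P(none) = 100% − 88% = 12%

12%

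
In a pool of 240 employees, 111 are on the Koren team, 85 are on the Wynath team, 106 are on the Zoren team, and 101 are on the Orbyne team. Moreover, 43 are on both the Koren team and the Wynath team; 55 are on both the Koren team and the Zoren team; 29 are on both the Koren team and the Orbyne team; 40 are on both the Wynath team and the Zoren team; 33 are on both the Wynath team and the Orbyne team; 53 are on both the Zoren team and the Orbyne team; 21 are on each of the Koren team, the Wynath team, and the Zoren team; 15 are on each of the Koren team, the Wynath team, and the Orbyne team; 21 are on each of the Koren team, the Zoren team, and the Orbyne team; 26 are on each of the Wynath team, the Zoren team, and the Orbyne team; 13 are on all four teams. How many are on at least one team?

220

By inclusion–exclusion:
|union| = 111 + 85 + 106 + 101 − 43 − 55 − 29 − 40 − 33 − 53 + 21 + 15 + 21 + 26 − 13 = 220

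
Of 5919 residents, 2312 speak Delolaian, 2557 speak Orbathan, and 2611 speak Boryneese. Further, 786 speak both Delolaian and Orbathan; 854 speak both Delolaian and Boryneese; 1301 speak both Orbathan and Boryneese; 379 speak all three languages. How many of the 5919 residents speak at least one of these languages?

|at least one| = 2312 + 2557 + 2611 − 786 − 854 − 1301 + 379 = 4918

4918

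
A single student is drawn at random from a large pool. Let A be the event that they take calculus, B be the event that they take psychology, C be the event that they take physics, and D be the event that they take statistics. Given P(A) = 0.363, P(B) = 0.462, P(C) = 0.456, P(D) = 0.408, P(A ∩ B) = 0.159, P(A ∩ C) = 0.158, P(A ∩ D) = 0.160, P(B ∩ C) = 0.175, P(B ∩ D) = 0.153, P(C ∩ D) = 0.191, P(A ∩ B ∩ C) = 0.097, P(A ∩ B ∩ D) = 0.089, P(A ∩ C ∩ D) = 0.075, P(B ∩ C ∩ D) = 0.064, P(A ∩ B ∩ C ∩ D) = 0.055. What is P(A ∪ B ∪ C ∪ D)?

0.963

P(A ∪ B ∪ C ∪ D) = 0.363 + 0.462 + 0.456 + 0.408 − 0.159 − 0.158 − 0.160 − 0.175 − 0.153 − 0.191 + 0.097 + 0.089 + 0.075 + 0.064 − 0.055 = 0.963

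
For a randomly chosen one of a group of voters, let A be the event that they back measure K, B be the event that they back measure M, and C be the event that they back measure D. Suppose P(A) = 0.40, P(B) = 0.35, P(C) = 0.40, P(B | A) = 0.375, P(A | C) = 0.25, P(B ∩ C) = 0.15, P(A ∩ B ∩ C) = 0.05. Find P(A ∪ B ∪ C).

P(A ∩ B) = P(A)·P(B|A) = 0.40 × 0.375 = 0.15
P(A ∩ C) = P(C)·P(A|C) = 0.40 × 0.25 = 0.10
Inclusion–exclusion gives
P(A ∪ B ∪ C) = 0.40 + 0.35 + 0.40 − 0.15 − 0.10 − 0.15 + 0.05 = 0.80

0.80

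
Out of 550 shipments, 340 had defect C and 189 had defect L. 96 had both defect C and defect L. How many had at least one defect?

433

N(≥1) = 340 + 189 − 96 = 433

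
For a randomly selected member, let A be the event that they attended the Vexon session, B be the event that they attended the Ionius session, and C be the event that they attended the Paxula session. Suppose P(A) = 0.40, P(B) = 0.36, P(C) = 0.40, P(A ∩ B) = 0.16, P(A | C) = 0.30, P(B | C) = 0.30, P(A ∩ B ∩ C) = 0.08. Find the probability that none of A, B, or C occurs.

P(A ∩ C) = P(C)·P(A|C) = 0.40 × 0.30 = 0.12
P(B ∩ C) = P(C)·P(B|C) = 0.40 × 0.30 = 0.12
Inclusion–exclusion gives
P(A ∪ B ∪ C) = 0.40 + 0.36 + 0.40 − 0.16 − 0.12 − 0.12 + 0.08 = 0.84
P(none) = 1 − 0.84 = 0.16

0.16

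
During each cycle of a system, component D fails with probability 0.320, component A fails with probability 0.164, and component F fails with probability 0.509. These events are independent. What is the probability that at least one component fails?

Independence gives P(none) = ∏(1 − pᵢ).
P(none) = (1 − 0.320) × (1 − 0.164) × (1 − 0.509) = 0.680 × 0.836 × 0.491 = 0.27912368
P(at least one) = 1 − 0.27912368 = 0.72087632

0.72087632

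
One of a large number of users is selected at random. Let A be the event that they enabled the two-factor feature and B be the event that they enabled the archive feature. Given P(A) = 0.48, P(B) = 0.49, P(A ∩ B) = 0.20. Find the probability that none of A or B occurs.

By inclusion–exclusion:
P(A ∪ B) = 0.48 + 0.49 − 0.20 = 0.77
P(none) = 1 − 0.77 = 0.23

0.23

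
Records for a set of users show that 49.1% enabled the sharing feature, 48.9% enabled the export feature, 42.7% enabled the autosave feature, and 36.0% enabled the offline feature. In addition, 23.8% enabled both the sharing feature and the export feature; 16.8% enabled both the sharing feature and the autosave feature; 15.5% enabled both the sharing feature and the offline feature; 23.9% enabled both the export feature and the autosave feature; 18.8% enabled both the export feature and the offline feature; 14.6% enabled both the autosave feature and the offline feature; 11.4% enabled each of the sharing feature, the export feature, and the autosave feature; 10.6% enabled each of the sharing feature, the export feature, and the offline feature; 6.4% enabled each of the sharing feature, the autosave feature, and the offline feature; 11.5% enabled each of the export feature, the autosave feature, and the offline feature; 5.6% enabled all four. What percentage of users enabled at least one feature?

P(at least one) = 49.1 + 48.9 + 42.7 + 36.0 − 23.8 − 16.8 − 15.5 − 23.9 − 18.8 − 14.6 + 11.4 + 10.6 + 6.4 + 11.5 − 5.6 = 97.6%

97.6%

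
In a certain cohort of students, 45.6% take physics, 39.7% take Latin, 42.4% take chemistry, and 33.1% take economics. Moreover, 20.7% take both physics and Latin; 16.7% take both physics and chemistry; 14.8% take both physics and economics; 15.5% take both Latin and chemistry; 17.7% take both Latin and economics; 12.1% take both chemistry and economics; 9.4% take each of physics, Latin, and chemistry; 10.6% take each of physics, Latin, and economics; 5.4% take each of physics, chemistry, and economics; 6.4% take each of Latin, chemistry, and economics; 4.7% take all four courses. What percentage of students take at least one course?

By inclusion-exclusion,
P(≥1) = 45.6 + 39.7 + 42.4 + 33.1 − 20.7 − 16.7 − 14.8 − 15.5 − 17.7 − 12.1 + 9.4 + 10.6 + 5.4 + 6.4 − 4.7 = 90.4%

90.4%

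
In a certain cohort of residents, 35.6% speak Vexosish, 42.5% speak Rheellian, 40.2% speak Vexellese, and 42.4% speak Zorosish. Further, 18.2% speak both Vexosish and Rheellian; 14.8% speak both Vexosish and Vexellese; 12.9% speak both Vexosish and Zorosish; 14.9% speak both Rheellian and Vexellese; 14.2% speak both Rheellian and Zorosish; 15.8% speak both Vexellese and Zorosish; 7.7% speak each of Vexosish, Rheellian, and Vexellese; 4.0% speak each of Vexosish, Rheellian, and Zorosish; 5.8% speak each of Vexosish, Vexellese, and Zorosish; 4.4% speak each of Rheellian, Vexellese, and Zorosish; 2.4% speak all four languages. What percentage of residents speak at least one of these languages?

89.4%

P(at least one) = 35.6 + 42.5 + 40.2 + 42.4 − 18.2 − 14.8 − 12.9 − 14.9 − 14.2 − 15.8 + 7.7 + 4.0 + 5.8 + 4.4 − 2.4 = 89.4%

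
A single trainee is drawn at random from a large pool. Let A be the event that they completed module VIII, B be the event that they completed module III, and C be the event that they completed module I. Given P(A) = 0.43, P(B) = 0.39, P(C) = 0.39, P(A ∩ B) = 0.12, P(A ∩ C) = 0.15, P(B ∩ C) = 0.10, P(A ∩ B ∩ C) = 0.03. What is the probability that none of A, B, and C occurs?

0.13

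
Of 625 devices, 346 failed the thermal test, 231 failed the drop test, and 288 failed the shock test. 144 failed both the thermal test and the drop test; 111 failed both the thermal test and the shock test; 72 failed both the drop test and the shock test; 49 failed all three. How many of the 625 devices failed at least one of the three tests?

587

Inclusion–exclusion gives
|union| = 346 + 231 + 288 − 144 − 111 − 72 + 49 = 587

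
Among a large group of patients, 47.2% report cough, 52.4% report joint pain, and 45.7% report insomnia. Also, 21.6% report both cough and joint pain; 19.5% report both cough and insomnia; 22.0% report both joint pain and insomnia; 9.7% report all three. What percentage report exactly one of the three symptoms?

48.2%

P(exactly one) = 47.2 + 52.4 + 45.7 − 2·21.6 − 2·19.5 − 2·22.0 + 3·9.7 = 48.2%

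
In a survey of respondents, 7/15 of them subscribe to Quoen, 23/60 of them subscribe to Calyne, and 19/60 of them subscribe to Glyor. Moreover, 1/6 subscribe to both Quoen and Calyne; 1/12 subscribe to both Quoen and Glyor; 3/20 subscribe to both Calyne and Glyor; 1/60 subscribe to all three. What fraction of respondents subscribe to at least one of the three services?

By inclusion–exclusion:
P(≥1) = 7/15 + 23/60 + 19/60 − 1/6 − 1/12 − 3/20 + 1/60 = 47/60

47/60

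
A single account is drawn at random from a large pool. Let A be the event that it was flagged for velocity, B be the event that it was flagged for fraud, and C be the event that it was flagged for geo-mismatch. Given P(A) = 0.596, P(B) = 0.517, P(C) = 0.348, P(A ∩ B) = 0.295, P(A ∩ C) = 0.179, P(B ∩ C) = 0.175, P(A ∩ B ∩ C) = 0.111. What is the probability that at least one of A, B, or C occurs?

Using inclusion–exclusion:
P(A ∪ B ∪ C) = 0.596 + 0.517 + 0.348 − 0.295 − 0.179 − 0.175 + 0.111 = 0.923

0.923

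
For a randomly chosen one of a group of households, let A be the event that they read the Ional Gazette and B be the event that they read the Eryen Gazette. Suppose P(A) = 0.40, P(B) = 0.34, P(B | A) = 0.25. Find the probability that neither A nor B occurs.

P(A ∩ B) = P(A)·P(B|A) = 0.40 × 0.25 = 0.10
Inclusion–exclusion gives
P(A ∪ B) = 0.40 + 0.34 − 0.10 = 0.64
P(none) = 1 − 0.64 = 0.36

0.36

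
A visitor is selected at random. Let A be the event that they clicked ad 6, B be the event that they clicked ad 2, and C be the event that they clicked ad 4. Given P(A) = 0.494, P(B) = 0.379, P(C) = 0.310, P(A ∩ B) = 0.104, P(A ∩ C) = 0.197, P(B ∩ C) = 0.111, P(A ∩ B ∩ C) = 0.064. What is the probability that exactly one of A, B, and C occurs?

0.551

By inclusion–exclusion (exactly-one form):
P(exactly one) = 0.494 + 0.379 + 0.310 − 2·0.104 − 2·0.197 − 2·0.111 + 3·0.064 = 0.551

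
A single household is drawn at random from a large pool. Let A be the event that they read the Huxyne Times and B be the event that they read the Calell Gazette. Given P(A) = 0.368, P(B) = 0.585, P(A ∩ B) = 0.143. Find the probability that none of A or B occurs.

0.190

By inclusion-exclusion,
P(A ∪ B) = 0.368 + 0.585 − 0.143 = 0.810
P(none) = 1 − 0.810 = 0.190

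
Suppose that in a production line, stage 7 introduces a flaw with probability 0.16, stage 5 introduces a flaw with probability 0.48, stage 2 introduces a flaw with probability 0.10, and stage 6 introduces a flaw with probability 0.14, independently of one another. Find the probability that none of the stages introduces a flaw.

P(none) = (1 − 0.16) × (1 − 0.48) × (1 − 0.10) × (1 − 0.14) = 0.84 × 0.52 × 0.90 × 0.86 = 0.3380832

0.3380832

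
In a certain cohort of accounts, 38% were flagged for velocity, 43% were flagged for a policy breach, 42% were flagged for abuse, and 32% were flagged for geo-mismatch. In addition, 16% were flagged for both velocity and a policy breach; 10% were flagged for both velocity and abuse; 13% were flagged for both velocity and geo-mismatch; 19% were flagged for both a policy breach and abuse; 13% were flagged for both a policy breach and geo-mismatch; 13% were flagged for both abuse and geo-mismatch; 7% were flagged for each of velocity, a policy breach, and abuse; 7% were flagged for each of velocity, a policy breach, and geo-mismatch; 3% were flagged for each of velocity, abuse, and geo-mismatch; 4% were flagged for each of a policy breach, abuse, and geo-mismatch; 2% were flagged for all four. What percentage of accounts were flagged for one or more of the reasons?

90%

By inclusion–exclusion:
P(≥1) = 38 + 43 + 42 + 32 − 16 − 10 − 13 − 19 − 13 − 13 + 7 + 7 + 3 + 4 − 2 = 90%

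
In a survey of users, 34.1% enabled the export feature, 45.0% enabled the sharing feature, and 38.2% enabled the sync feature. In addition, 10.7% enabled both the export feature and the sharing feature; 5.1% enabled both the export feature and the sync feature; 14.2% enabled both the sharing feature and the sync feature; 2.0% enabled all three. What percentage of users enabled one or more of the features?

P(≥1) = 34.1 + 45.0 + 38.2 − 10.7 − 5.1 − 14.2 + 2.0 = 89.3%

89.3%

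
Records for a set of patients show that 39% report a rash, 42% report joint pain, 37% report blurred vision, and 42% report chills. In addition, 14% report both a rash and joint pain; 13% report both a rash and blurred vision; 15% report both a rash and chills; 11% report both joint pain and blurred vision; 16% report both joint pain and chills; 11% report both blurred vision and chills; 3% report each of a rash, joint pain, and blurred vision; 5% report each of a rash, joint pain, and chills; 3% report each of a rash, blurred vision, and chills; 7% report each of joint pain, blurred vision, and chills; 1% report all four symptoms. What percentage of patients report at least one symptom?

P(≥1) = 39 + 42 + 37 + 42 − 14 − 13 − 15 − 11 − 16 − 11 + 3 + 5 + 3 + 7 − 1 = 97%

97%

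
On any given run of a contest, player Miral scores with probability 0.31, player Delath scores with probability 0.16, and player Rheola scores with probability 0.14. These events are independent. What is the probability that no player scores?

P(none) = (1 − 0.31) × (1 − 0.16) × (1 − 0.14) = 0.69 × 0.84 × 0.86 = 0.498456

0.498456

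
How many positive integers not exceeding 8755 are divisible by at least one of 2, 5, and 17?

5459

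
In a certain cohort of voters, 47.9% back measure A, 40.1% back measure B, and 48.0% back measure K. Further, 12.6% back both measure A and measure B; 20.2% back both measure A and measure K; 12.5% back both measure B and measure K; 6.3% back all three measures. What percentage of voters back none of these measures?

Using inclusion–exclusion:
P(≥1) = 47.9 + 40.1 + 48.0 − 12.6 − 20.2 − 12.5 + 6.3 = 97.0%
P(none) = 100% − 97.0% = 3.0%

3.0%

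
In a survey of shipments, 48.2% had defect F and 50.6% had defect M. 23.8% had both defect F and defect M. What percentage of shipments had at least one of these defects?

By inclusion–exclusion:
P(union) = 48.2 + 50.6 − 23.8 = 75.0%

75.0%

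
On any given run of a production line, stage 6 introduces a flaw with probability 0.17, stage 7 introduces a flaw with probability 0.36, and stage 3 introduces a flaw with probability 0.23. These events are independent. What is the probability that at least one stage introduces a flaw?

0.590976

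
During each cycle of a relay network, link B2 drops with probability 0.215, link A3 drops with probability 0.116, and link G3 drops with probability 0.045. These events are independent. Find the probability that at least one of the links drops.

0.3372873

Since the events are independent, P(none) is the product of the individual non-occurrence probabilities.
P(none) = (1 − 0.215) × (1 − 0.116) × (1 − 0.045) = 0.785 × 0.884 × 0.955 = 0.6627127
P(at least one) = 1 − 0.6627127 = 0.3372873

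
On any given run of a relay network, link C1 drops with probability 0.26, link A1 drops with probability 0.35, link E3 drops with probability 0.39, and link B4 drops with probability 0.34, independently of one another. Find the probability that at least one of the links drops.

0.8063494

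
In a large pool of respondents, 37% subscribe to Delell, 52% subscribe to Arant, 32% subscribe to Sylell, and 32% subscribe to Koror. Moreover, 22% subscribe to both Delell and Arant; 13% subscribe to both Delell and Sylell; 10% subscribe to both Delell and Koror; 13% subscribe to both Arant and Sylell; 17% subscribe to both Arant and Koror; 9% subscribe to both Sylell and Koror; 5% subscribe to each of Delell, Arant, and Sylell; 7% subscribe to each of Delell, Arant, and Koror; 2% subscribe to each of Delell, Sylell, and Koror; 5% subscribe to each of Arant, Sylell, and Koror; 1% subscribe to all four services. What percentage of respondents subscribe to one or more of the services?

87%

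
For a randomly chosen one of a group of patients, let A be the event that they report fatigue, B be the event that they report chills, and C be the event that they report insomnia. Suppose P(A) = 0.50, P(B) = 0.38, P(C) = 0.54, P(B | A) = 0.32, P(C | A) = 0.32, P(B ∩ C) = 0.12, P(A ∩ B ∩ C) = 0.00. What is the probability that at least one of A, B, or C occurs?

0.98

P(A ∩ B) = P(A)·P(B|A) = 0.50 × 0.32 = 0.16
P(A ∩ C) = P(A)·P(C|A) = 0.50 × 0.32 = 0.16
P(A ∪ B ∪ C) = 0.50 + 0.38 + 0.54 − 0.16 − 0.16 − 0.12 + 0.00 = 0.98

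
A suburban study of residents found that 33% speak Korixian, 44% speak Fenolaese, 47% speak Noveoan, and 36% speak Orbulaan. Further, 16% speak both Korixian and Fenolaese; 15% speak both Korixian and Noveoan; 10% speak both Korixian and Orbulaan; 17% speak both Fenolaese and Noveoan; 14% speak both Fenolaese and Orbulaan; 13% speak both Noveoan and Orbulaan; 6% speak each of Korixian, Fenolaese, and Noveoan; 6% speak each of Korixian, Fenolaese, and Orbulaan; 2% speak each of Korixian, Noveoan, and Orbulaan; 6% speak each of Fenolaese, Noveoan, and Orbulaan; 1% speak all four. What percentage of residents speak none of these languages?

By inclusion-exclusion,
P(union) = 33 + 44 + 47 + 36 − 16 − 15 − 10 − 17 − 14 − 13 + 6 + 6 + 2 + 6 − 1 = 94%
P(none) = 100% − 94% = 6%

6%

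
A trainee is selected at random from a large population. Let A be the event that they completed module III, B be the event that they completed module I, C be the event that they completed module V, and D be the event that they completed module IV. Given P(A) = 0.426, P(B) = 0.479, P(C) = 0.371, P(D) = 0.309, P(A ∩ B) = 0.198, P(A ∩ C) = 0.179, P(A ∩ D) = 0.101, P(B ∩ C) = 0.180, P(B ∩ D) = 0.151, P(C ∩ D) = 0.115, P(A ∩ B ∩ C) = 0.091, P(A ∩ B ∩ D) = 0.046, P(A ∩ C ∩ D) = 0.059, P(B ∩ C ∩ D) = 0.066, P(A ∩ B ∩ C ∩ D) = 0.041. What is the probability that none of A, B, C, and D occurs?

P(A ∪ B ∪ C ∪ D) = 0.426 + 0.479 + 0.371 + 0.309 − 0.198 − 0.179 − 0.101 − 0.180 − 0.151 − 0.115 + 0.091 + 0.046 + 0.059 + 0.066 − 0.041 = 0.882
P(none) = 1 − 0.882 = 0.118

0.118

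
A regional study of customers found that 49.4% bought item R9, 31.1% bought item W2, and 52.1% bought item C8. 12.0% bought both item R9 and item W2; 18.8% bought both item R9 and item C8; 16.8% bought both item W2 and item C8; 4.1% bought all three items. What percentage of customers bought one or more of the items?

89.1%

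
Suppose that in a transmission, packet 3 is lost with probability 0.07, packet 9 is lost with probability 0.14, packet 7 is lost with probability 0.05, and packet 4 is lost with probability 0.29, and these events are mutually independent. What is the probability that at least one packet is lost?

0.4605349

Independence gives P(none) = ∏(1 − pᵢ).
P(none) = (1 − 0.07) × (1 − 0.14) × (1 − 0.05) × (1 − 0.29) = 0.93 × 0.86 × 0.95 × 0.71 = 0.5394651
P(at least one) = 1 − 0.5394651 = 0.4605349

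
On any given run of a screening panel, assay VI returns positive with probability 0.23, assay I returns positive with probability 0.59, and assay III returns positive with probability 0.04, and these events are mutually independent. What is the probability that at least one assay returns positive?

P(none) = (1 − 0.23) × (1 − 0.59) × (1 − 0.04) = 0.77 × 0.41 × 0.96 = 0.303072
P(at least one) = 1 − 0.303072 = 0.696928

0.696928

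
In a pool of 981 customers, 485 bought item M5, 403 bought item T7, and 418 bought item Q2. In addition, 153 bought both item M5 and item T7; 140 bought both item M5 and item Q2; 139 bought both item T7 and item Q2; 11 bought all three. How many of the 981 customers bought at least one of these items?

|at least one| = 485 + 403 + 418 − 153 − 140 − 139 + 11 = 885

885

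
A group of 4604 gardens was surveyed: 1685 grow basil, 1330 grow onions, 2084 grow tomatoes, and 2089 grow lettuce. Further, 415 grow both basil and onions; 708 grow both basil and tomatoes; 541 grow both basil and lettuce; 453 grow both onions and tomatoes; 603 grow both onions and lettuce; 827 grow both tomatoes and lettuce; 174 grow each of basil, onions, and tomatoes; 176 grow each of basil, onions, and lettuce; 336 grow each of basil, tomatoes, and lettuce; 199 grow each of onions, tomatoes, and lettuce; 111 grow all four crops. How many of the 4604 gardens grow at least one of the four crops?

4415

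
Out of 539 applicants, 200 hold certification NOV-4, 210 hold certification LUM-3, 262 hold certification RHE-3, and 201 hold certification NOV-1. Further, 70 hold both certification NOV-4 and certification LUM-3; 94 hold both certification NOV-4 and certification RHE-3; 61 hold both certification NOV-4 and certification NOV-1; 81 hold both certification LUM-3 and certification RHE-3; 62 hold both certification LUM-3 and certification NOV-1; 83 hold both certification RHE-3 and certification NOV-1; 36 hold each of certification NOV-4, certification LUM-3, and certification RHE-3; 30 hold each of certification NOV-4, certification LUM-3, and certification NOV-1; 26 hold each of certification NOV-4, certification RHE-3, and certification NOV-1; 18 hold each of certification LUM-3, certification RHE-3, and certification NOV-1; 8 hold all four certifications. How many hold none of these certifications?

15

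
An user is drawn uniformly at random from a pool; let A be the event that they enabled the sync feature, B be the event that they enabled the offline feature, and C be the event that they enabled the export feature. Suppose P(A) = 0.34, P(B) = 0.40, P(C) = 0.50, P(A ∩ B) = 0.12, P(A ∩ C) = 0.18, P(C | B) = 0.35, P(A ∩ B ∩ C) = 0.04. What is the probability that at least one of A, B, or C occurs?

P(B ∩ C) = P(B)·P(C|B) = 0.40 × 0.35 = 0.14
By inclusion-exclusion,
P(A ∪ B ∪ C) = 0.34 + 0.40 + 0.50 − 0.12 − 0.18 − 0.14 + 0.04 = 0.84

0.84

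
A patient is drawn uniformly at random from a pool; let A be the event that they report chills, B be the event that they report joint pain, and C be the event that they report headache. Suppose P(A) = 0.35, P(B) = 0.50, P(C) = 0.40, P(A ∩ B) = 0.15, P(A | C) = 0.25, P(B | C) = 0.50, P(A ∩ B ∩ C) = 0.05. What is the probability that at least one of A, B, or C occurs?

P(A ∩ C) = P(C)·P(A|C) = 0.40 × 0.25 = 0.10
P(B ∩ C) = P(C)·P(B|C) = 0.40 × 0.50 = 0.20
P(A ∪ B ∪ C) = 0.35 + 0.50 + 0.40 − 0.15 − 0.10 − 0.20 + 0.05 = 0.85

0.85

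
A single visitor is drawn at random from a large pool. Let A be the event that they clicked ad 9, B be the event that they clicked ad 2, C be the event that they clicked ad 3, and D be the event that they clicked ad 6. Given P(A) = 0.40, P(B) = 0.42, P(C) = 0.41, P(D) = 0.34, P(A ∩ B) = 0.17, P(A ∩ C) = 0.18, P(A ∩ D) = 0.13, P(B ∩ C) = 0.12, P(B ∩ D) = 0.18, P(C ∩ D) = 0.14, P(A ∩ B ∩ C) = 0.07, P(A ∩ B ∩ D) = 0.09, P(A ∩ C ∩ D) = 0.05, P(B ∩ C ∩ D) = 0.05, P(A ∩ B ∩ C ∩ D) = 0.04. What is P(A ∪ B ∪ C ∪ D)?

By inclusion–exclusion:
P(A ∪ B ∪ C ∪ D) = 0.40 + 0.42 + 0.41 + 0.34 − 0.17 − 0.18 − 0.13 − 0.12 − 0.18 − 0.14 + 0.07 + 0.09 + 0.05 + 0.05 − 0.04 = 0.87

0.87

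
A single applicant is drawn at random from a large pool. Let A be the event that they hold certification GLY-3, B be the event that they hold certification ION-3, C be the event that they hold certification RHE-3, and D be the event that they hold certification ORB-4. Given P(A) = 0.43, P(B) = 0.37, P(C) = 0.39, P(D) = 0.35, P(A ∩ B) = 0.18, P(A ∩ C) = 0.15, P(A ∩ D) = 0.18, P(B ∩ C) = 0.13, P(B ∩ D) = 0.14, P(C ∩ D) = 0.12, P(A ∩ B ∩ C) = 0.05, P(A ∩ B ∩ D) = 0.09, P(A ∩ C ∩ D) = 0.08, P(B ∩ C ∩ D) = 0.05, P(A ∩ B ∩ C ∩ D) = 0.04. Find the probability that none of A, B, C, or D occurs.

0.13

Inclusion–exclusion gives
P(A ∪ B ∪ C ∪ D) = 0.43 + 0.37 + 0.39 + 0.35 − 0.18 − 0.15 − 0.18 − 0.13 − 0.14 − 0.12 + 0.05 + 0.09 + 0.08 + 0.05 − 0.04 = 0.87
P(none) = 1 − 0.87 = 0.13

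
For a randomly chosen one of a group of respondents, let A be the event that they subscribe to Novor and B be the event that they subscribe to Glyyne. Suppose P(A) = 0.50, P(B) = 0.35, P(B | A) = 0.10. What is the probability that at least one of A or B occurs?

0.80

P(A ∩ B) = P(A)·P(B|A) = 0.50 × 0.10 = 0.05
By inclusion-exclusion,
P(A ∪ B) = 0.50 + 0.35 − 0.05 = 0.80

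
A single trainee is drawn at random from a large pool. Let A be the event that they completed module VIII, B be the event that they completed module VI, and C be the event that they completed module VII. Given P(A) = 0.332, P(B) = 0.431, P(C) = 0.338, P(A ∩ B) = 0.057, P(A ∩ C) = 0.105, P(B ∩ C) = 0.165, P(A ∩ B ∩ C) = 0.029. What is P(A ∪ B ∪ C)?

0.803

Using inclusion–exclusion:
P(A ∪ B ∪ C) = 0.332 + 0.431 + 0.338 − 0.057 − 0.105 − 0.165 + 0.029 = 0.803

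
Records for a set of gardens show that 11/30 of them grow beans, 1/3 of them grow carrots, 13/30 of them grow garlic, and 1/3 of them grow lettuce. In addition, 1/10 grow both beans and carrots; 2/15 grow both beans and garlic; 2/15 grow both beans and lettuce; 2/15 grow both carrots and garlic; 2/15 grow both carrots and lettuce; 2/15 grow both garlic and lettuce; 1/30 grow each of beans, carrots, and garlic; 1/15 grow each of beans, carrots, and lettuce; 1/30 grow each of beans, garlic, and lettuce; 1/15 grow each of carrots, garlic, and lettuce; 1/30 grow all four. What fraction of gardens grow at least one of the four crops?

Apply inclusion-exclusion:
P(union) = 11/30 + 1/3 + 13/30 + 1/3 − 1/10 − 2/15 − 2/15 − 2/15 − 2/15 − 2/15 + 1/30 + 1/15 + 1/30 + 1/15 − 1/30 = 13/15

13/15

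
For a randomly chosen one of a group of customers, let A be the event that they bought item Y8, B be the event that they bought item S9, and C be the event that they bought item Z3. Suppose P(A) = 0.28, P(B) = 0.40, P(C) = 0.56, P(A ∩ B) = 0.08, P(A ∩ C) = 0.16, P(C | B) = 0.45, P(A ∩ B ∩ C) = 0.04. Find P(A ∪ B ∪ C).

P(B ∩ C) = P(B)·P(C|B) = 0.40 × 0.45 = 0.18
Inclusion–exclusion gives
P(A ∪ B ∪ C) = 0.28 + 0.40 + 0.56 − 0.08 − 0.16 − 0.18 + 0.04 = 0.86

0.86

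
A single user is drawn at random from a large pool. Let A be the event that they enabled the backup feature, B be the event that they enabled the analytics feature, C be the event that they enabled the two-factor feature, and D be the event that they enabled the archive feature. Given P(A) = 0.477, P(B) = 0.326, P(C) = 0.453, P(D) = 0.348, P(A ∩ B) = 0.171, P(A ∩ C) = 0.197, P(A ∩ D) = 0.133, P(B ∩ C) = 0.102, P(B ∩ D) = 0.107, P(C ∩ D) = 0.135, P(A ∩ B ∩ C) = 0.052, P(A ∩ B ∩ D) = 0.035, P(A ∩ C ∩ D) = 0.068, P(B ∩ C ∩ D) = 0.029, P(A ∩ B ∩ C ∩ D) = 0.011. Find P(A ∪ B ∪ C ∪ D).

0.932

Using inclusion–exclusion:
P(A ∪ B ∪ C ∪ D) = 0.477 + 0.326 + 0.453 + 0.348 − 0.171 − 0.197 − 0.133 − 0.102 − 0.107 − 0.135 + 0.052 + 0.035 + 0.068 + 0.029 − 0.011 = 0.932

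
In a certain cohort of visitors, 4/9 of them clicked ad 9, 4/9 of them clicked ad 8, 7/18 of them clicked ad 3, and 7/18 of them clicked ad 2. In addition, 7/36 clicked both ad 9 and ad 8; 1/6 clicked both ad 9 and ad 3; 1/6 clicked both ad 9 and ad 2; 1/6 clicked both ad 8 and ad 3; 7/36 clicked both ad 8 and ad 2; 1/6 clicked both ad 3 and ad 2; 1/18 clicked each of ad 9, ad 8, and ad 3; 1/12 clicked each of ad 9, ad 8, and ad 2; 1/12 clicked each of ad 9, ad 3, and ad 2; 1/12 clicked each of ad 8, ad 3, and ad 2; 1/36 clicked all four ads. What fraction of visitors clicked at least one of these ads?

8/9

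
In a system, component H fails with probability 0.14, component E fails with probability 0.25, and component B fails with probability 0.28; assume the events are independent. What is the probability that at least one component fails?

P(none) = (1 − 0.14) × (1 − 0.25) × (1 − 0.28) = 0.86 × 0.75 × 0.72 = 0.4644
P(at least one) = 1 − 0.4644 = 0.5356

0.5356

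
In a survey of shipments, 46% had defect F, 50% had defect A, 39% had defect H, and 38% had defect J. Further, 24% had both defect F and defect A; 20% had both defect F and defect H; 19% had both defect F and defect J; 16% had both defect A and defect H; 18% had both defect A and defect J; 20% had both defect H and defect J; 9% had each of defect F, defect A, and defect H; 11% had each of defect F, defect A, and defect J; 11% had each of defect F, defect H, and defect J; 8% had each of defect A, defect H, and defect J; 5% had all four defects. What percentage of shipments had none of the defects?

Inclusion–exclusion gives
P(at least one) = 46 + 50 + 39 + 38 − 24 − 20 − 19 − 16 − 18 − 20 + 9 + 11 + 11 + 8 − 5 = 90%
P(none) = 100% − 90% = 10%

10%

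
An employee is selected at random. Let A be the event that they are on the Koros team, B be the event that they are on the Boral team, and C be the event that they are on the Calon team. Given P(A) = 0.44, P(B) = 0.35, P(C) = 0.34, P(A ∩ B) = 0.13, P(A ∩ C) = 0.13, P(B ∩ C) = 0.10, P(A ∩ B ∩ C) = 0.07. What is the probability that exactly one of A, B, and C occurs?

0.62

P(exactly one) = 0.44 + 0.35 + 0.34 − 2·0.13 − 2·0.13 − 2·0.10 + 3·0.07 = 0.62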